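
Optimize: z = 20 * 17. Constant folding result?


20 * 17 = 340 at compile time
Optimized: z = 340


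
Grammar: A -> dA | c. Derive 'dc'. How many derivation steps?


Derivation: A => dA => dc
Steps: 2


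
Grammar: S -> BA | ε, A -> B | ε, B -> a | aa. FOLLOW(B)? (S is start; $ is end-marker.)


$ ∈ FOLLOW(S). For each A -> αBβ: add FIRST(β)\{ε} to FOLLOW(B); if β nullable, add FOLLOW(A).
FOLLOW(B) = {$, a}


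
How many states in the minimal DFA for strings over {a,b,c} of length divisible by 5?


Track length mod 5: states 0..4, accept at 0
Minimal DFA: 5 states


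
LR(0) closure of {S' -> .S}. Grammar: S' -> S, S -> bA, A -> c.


Start: S' -> .S
For each item with dot before a nonterminal B, add B -> .γ for every B-production
Closure: [S' -> .S, S -> .bA]


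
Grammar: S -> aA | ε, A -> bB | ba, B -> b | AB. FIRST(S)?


Per alternative of S: FIRST(aA) = {a}; FIRST(ε) = {ε}
FIRST(S) = {a, ε}


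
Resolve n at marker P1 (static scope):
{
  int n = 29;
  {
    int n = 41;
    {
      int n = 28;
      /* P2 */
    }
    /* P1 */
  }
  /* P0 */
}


n declared in the same block as P1
n = 41


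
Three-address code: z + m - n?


Break into single-operator statements:
t1 = z + m
t2 = t1 - n


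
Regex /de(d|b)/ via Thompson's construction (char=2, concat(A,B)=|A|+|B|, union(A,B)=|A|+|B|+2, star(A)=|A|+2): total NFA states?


Syntax tree has 4 char leaf(s), 1 union(s), 0 star(s)
chars contribute 4×2 = 8; each union adds +2; each star adds +2
Total: 8 + 2 + 0 = 10 states


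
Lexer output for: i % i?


Scan left to right, longest-match per lexeme
Tokens: ID(i), OP(%), ID(i)


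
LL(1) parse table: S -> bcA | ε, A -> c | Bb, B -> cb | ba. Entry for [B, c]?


For [B, c]: 'c' ∈ FIRST(cb)
Entry: B -> cb


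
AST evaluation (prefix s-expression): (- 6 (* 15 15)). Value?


Evaluate inner: (* 15 15) = 225
Evaluate root: (- 6 225) = -219
Result: -219


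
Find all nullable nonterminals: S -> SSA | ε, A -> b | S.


A nonterminal is nullable iff some alternative derives ε (directly, or every symbol in it is nullable)
Nullable: {A, S}


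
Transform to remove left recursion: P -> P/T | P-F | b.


Left-recursive alternatives: P/T, P-F; non-recursive: b
Introduce P': P -> bP', P' -> /TP' | -FP' | ε


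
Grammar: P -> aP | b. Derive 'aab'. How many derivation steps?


Derivation: P => aP => aaP => aab
Steps: 3


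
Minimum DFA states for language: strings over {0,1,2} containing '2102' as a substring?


KMP-style automaton: 4 progress states + 1 absorbing accept = 5
Minimal DFA: 5 states


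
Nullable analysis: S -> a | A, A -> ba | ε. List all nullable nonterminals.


A nonterminal is nullable iff some alternative derives ε (directly, or every symbol in it is nullable)
Nullable: {A, S}


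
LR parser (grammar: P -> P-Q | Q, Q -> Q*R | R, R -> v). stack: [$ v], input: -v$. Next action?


'v' on top is the handle for R -> v
Action: reduce (R -> v)


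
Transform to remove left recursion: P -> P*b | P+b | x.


Left-recursive alternatives: P*b, P+b; non-recursive: x
Introduce P': P -> xP', P' -> *bP' | +bP' | ε


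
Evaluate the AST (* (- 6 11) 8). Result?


Evaluate inner: (- 6 11) = -5
Evaluate root: (* -5 8) = -40
Result: -40


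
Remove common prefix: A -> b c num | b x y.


Common prefix: 'b'
Factored: A -> b A', A' -> c num | x y


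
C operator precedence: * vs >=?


'*' is multiplicative (level 10); '>=' is relational (level 7)
Higher level binds tighter
'*' has higher precedence than '>='


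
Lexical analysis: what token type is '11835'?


Pattern: digits only
Type: INTEGER_LITERAL


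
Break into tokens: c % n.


Scan left to right, longest-match per lexeme
Tokens: ID(c), OP(%), ID(n)


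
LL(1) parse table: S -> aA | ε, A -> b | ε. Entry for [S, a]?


For [S, a]: 'a' ∈ FIRST(aA)
Entry: S -> aA


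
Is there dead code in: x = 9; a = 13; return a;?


x is assigned but never read
Dead: 'x = 9'


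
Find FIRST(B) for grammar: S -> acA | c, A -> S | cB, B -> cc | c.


Per alternative of B: FIRST(cc) = {c}; FIRST(c) = {c}
FIRST(B) = {c}


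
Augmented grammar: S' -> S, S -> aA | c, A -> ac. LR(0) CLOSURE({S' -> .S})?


Start: S' -> .S
For each item with dot before a nonterminal B, add B -> .γ for every B-production
Closure: [S' -> .S, S -> .aA, S -> .c]


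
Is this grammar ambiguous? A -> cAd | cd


balanced c^n…d^n: each string has a unique parse
Unambiguous


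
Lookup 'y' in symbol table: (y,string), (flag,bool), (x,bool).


Lookup 'y' → type string


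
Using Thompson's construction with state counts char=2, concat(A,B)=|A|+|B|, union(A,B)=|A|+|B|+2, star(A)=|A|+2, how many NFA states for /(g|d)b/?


Syntax tree has 3 char leaf(s), 1 union(s), 0 star(s)
chars contribute 3×2 = 6; each union adds +2; each star adds +2
Total: 6 + 2 + 0 = 8 states


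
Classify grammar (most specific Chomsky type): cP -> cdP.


LHS has context (more than one symbol) and |LHS| ≤ |RHS|
Classification: Type 1 (Context-Sensitive)


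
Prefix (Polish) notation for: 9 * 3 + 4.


left-to-right (same/higher precedence on left): tree is (+ (* 9 3) 4)
Prefix: + * 9 3 4


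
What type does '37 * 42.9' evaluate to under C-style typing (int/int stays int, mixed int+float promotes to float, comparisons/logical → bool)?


Operand types: int * float
Rule: mixed int/float promotes to float; int/int stays int
Result type: float


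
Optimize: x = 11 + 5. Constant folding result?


11 + 5 = 16 at compile time
Optimized: x = 16


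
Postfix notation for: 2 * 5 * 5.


Left to right (same or higher precedence on left)
Postfix: 2 5 * 5 *


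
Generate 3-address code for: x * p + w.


Break into single-operator statements:
t1 = x * p
t2 = t1 + w


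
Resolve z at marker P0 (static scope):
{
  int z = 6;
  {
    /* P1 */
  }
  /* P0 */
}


z declared in the same block as P0
z = 6


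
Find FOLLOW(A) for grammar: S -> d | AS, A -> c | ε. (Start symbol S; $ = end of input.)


$ ∈ FOLLOW(S). For each A -> αBβ: add FIRST(β)\{ε} to FOLLOW(B); if β nullable, add FOLLOW(A).
FOLLOW(A) = {c, d}


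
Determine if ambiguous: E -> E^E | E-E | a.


'a^a-a' has two parse trees (no precedence encoded between ^ and -)
Ambiguous


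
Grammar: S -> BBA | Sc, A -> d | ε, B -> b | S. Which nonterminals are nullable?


A nonterminal is nullable iff some alternative derives ε (directly, or every symbol in it is nullable)
Nullable: {A}


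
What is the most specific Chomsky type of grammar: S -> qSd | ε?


Single nonterminal LHS, but q^n d^n is not regular
Classification: Type 2 (Context-Free)


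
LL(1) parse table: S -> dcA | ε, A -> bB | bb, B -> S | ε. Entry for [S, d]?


For [S, d]: 'd' ∈ FIRST(dcA)
Entry: S -> dcA


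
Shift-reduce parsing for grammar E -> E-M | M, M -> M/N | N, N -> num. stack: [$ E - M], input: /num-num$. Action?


'/' can extend M; shift to build M -> M/N
Action: shift


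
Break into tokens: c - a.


Scan left to right, longest-match per lexeme
Tokens: ID(c), OP(-), ID(a)


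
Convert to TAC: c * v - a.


Break into single-operator statements:
t1 = c * v
t2 = t1 - a


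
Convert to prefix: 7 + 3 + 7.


left-to-right (same/higher precedence on left): tree is (+ (+ 7 3) 7)
Prefix: + + 7 3 7


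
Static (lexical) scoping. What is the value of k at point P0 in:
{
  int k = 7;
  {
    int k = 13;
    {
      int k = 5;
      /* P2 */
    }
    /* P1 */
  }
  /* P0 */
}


k declared in the same block as P0
k = 7


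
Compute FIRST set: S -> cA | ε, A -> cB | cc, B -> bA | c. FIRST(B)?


Per alternative of B: FIRST(bA) = {b}; FIRST(c) = {c}
FIRST(B) = {b, c}


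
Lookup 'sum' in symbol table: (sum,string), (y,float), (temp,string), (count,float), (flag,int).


Lookup 'sum' → type string


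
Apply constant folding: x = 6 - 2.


6 - 2 = 4 at compile time
Optimized: x = 4


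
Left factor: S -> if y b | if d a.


Common prefix: 'if'
Factored: S -> if S', S' -> y b | d a


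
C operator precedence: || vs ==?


'==' is equality (level 6); '||' is logical OR (level 1)
Higher level binds tighter
'==' has higher precedence than '||'


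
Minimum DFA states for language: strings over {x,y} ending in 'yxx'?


Track the longest suffix of input matching a prefix of 'yxx': 4 classes (prefixes of length 0..3)
Minimal DFA: 4 states


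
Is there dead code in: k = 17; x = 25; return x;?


k is assigned but never read
Dead: 'k = 17'


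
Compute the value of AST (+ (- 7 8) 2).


Evaluate inner: (- 7 8) = -1
Evaluate root: (+ -1 2) = 1
Result: 1


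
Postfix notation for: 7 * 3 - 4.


Left to right (same or higher precedence on left)
Postfix: 7 3 * 4 -


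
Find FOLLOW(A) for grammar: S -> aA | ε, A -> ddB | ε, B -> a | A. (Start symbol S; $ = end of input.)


$ ∈ FOLLOW(S). For each A -> αBβ: add FIRST(β)\{ε} to FOLLOW(B); if β nullable, add FOLLOW(A).
FOLLOW(A) = {$}


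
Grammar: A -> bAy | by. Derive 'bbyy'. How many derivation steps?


Derivation: A => bAy => bbyy
Steps: 2


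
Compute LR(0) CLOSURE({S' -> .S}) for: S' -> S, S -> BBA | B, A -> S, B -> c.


Start: S' -> .S
For each item with dot before a nonterminal B, add B -> .γ for every B-production
Closure: [S' -> .S, S -> .BBA, S -> .B, B -> .c]


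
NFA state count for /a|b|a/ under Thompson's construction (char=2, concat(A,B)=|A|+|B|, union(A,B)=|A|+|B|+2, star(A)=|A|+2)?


Syntax tree has 3 char leaf(s), 2 union(s), 0 star(s)
chars contribute 3×2 = 6; each union adds +2; each star adds +2
Total: 6 + 4 + 0 = 10 states


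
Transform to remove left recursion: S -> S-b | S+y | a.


Left-recursive alternatives: S-b, S+y; non-recursive: a
Introduce S': S -> aS', S' -> -bS' | +yS' | ε


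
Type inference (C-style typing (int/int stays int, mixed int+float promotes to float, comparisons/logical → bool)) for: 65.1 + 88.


Operand types: float + int
Rule: mixed int/float promotes to float; int/int stays int
Result type: float


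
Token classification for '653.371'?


Pattern: digits with a decimal point
Type: FLOAT_LITERAL


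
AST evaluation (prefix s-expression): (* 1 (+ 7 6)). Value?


Evaluate inner: (+ 7 6) = 13
Evaluate root: (* 1 13) = 13
Result: 13


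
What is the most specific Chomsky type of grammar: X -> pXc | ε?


Single nonterminal LHS, but p^n c^n is not regular
Classification: Type 2 (Context-Free)


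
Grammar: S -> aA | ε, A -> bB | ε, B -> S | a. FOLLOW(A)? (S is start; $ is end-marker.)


$ ∈ FOLLOW(S). For each A -> αBβ: add FIRST(β)\{ε} to FOLLOW(B); if β nullable, add FOLLOW(A).
FOLLOW(A) = {$}


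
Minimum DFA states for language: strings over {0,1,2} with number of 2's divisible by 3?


Track (count of 2) mod 3: states 0..2, accept at 0
Minimal DFA: 3 states


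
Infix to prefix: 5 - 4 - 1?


left-to-right (same/higher precedence on left): tree is (- (- 5 4) 1)
Prefix: - - 5 4 1


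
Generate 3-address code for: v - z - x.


Break into single-operator statements:
t1 = v - z
t2 = t1 - x


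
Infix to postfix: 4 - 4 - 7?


Left to right (same or higher precedence on left)
Postfix: 4 4 - 7 -


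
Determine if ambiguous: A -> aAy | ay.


balanced a^n…y^n: each string has a unique parse
Unambiguous


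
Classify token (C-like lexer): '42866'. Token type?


Pattern: digits only
Type: INTEGER_LITERAL


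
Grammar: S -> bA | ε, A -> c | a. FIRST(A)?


Per alternative of A: FIRST(c) = {c}; FIRST(a) = {a}
FIRST(A) = {a, c}


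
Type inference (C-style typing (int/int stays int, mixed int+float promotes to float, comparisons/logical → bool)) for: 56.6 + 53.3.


Operand types: float + float
Rule: mixed int/float promotes to float; int/int stays int
Result type: float


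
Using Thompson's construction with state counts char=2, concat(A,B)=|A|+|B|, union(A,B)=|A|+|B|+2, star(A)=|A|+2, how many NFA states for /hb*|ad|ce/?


Syntax tree has 6 char leaf(s), 2 union(s), 1 star(s)
chars contribute 6×2 = 12; each union adds +2; each star adds +2
Total: 12 + 4 + 2 = 18 states


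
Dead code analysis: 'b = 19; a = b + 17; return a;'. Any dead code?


b is read by a's definition; a is returned
No dead code


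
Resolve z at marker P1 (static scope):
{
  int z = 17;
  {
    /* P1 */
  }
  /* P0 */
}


P1's block does not declare z; resolves to the enclosing declaration at depth 0
z = 17


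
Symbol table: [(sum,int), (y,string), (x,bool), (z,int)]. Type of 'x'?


Lookup 'x' → type bool


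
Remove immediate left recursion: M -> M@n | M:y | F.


Left-recursive alternatives: M@n, M:y; non-recursive: F
Introduce M': M -> FM', M' -> @nM' | :yM' | ε


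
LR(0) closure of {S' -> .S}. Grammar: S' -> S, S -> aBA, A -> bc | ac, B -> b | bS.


Start: S' -> .S
For each item with dot before a nonterminal B, add B -> .γ for every B-production
Closure: [S' -> .S, S -> .aBA]


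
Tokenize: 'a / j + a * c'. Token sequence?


Scan left to right, longest-match per lexeme
Tokens: ID(a), OP(/), ID(j), OP(+), ID(a), OP(*), ID(c)


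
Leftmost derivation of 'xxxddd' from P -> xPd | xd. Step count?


Derivation: P => xPd => xxPdd => xxxddd
Steps: 3


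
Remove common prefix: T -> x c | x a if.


Common prefix: 'x'
Factored: T -> x T', T' -> c | a if


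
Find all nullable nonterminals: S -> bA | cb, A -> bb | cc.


A nonterminal is nullable iff some alternative derives ε (directly, or every symbol in it is nullable)
Nullable: {}


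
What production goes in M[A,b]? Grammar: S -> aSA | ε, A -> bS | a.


For [A, b]: 'b' ∈ FIRST(bS)
Entry: A -> bS


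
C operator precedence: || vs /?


'/' is multiplicative (level 10); '||' is logical OR (level 1)
Higher level binds tighter
'/' has higher precedence than '||'


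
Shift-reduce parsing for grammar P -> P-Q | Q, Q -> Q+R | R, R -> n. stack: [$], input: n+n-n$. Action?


no handle on stack; shift 'n'
Action: shift


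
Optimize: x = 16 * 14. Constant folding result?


16 * 14 = 224 at compile time
Optimized: x = 224


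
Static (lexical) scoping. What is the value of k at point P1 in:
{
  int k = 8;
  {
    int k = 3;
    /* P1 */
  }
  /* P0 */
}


k declared in the same block as P1
k = 3


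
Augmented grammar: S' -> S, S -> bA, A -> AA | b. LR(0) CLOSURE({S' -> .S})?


Start: S' -> .S
For each item with dot before a nonterminal B, add B -> .γ for every B-production
Closure: [S' -> .S, S -> .bA]


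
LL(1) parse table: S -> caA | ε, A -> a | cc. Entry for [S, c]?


For [S, c]: 'c' ∈ FIRST(caA)
Entry: S -> caA


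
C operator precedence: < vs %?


'%' is multiplicative (level 10); '<' is relational (level 7)
Higher level binds tighter
'%' has higher precedence than '<'


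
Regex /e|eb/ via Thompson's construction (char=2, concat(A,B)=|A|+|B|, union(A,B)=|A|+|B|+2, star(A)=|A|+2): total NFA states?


Syntax tree has 3 char leaf(s), 1 union(s), 0 star(s)
chars contribute 3×2 = 6; each union adds +2; each star adds +2
Total: 6 + 2 + 0 = 8 states


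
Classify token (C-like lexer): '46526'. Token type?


Pattern: digits only
Type: INTEGER_LITERAL


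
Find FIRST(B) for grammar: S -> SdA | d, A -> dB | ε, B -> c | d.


Per alternative of B: FIRST(c) = {c}; FIRST(d) = {d}
FIRST(B) = {c, d}


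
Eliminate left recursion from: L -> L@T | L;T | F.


Left-recursive alternatives: L@T, L;T; non-recursive: F
Introduce L': L -> FL', L' -> @TL' | ;TL' | ε


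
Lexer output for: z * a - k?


Scan left to right, longest-match per lexeme
Tokens: ID(z), OP(*), ID(a), OP(-), ID(k)


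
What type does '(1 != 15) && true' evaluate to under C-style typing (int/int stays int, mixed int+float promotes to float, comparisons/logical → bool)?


Operand types: bool && bool
Rule: logical operators take bool operands and yield bool
Result type: bool


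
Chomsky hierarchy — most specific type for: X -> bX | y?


Right-linear: every RHS is a terminal or a terminal followed by one nonterminal
Classification: Type 3 (Regular)


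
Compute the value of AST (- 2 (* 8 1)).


Evaluate inner: (* 8 1) = 8
Evaluate root: (- 2 8) = -6
Result: -6


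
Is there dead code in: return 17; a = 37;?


statement follows a return and is unreachable
Dead: 'a = 37'


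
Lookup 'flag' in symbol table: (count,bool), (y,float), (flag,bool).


Lookup 'flag' → type bool


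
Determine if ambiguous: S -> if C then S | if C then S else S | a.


dangling else: 'if C then if C then a else a' parses two ways
Ambiguous


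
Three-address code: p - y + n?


Break into single-operator statements:
t1 = p - y
t2 = t1 + n


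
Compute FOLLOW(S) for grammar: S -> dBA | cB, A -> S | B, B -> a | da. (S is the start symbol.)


$ ∈ FOLLOW(S). For each A -> αBβ: add FIRST(β)\{ε} to FOLLOW(B); if β nullable, add FOLLOW(A).
FOLLOW(S) = {$}


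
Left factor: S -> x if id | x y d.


Common prefix: 'x'
Factored: S -> x S', S' -> if id | y d


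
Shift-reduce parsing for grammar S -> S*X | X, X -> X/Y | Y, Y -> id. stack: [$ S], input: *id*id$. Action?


shift '*' to continue S -> S*X
Action: shift


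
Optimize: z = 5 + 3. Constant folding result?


5 + 3 = 8 at compile time
Optimized: z = 8


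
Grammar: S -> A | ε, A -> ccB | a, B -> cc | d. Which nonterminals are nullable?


A nonterminal is nullable iff some alternative derives ε (directly, or every symbol in it is nullable)
Nullable: {S}


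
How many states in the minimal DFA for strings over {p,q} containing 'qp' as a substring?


KMP-style automaton: 2 progress states + 1 absorbing accept = 3
Minimal DFA: 3 states


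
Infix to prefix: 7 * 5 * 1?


left-to-right (same/higher precedence on left): tree is (* (* 7 5) 1)
Prefix: * * 7 5 1


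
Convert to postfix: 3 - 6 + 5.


Left to right (same or higher precedence on left)
Postfix: 3 6 - 5 +


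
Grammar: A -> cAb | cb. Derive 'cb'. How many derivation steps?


Derivation: A => cb
Steps: 1


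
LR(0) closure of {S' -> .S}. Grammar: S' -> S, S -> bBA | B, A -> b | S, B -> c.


Start: S' -> .S
For each item with dot before a nonterminal B, add B -> .γ for every B-production
Closure: [S' -> .S, S -> .bBA, S -> .B, B -> .c]


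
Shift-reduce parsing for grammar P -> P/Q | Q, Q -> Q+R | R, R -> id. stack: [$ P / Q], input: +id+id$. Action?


'+' can extend Q; shift to build Q -> Q+R
Action: shift


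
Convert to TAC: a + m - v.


Break into single-operator statements:
t1 = a + m
t2 = t1 - v


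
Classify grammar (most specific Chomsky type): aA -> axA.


LHS has context (more than one symbol) and |LHS| ≤ |RHS|
Classification: Type 1 (Context-Sensitive)


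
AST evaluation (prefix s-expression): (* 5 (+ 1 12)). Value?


Evaluate inner: (+ 1 12) = 13
Evaluate root: (* 5 13) = 65
Result: 65


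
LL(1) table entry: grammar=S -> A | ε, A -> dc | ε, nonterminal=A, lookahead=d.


For [A, d]: 'd' ∈ FIRST(dc)
Entry: A -> dc


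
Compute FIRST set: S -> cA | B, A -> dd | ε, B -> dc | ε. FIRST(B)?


Per alternative of B: FIRST(dc) = {d}; FIRST(ε) = {ε}
FIRST(B) = {d, ε}


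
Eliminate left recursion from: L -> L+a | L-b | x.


Left-recursive alternatives: L+a, L-b; non-recursive: x
Introduce L': L -> xL', L' -> +aL' | -bL' | ε


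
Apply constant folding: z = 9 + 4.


9 + 4 = 13 at compile time
Optimized: z = 13


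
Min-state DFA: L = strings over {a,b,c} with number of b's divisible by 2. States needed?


Track (count of b) mod 2: states 0..1, accept at 0
Minimal DFA: 2 states


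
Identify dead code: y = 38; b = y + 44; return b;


y is read by b's definition; b is returned
No dead code


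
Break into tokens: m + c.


Scan left to right, longest-match per lexeme
Tokens: ID(m), OP(+), ID(c)


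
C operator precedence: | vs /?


'/' is multiplicative (level 10); '|' is bitwise OR (level 3)
Higher level binds tighter
'/' has higher precedence than '|'


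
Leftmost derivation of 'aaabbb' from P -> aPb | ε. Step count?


Derivation: P => aPb => aaPbb => aaaPbbb => aaabbb
Steps: 4


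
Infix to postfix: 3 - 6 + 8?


Left to right (same or higher precedence on left)
Postfix: 3 6 - 8 +


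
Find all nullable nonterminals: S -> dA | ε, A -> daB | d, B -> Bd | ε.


A nonterminal is nullable iff some alternative derives ε (directly, or every symbol in it is nullable)
Nullable: {B, S}


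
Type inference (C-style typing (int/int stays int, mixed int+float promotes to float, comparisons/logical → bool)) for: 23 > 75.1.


Operand types: int > float
Rule: comparison yields bool
Result type: bool


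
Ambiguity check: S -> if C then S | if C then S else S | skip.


dangling else: 'if C then if C then skip else skip' parses two ways
Ambiguous


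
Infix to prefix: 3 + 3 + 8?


left-to-right (same/higher precedence on left): tree is (+ (+ 3 3) 8)
Prefix: + + 3 3 8


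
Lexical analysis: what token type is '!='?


Pattern: operator symbol
Type: OPERATOR


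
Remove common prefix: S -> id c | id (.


Common prefix: 'id'
Factored: S -> id S', S' -> c | (


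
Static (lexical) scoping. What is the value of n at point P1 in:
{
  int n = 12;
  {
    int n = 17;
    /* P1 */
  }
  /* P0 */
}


n declared in the same block as P1
n = 17


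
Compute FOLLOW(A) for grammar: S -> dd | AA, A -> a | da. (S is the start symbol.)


$ ∈ FOLLOW(S). For each A -> αBβ: add FIRST(β)\{ε} to FOLLOW(B); if β nullable, add FOLLOW(A).
FOLLOW(A) = {$, a, d}


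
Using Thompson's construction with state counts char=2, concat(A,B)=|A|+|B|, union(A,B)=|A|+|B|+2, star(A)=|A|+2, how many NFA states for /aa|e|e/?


Syntax tree has 4 char leaf(s), 2 union(s), 0 star(s)
chars contribute 4×2 = 8; each union adds +2; each star adds +2
Total: 8 + 4 + 0 = 12 states


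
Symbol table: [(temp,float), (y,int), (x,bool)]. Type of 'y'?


Lookup 'y' → type int


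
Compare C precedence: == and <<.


'<<' is shift (level 8); '==' is equality (level 6)
Higher level binds tighter
'<<' has higher precedence than '=='


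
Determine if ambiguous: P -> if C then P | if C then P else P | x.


dangling else: 'if C then if C then x else x' parses two ways
Ambiguous


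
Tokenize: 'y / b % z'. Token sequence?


Scan left to right, longest-match per lexeme
Tokens: ID(y), OP(/), ID(b), OP(%), ID(z)


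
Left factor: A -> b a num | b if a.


Common prefix: 'b'
Factored: A -> b A', A' -> a num | if a


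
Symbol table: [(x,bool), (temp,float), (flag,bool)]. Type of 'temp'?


Lookup 'temp' → type float


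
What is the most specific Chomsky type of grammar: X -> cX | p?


Right-linear: every RHS is a terminal or a terminal followed by one nonterminal
Classification: Type 3 (Regular)


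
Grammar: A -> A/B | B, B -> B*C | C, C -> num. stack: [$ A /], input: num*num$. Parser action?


no handle ('A/' is not any RHS); shift 'num'
Action: shift


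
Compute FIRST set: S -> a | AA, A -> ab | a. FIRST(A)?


Per alternative of A: FIRST(ab) = {a}; FIRST(a) = {a}
FIRST(A) = {a}


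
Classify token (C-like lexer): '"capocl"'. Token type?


Pattern: double-quoted sequence
Type: STRING_LITERAL


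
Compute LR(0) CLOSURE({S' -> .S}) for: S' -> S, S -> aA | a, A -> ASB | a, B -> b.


Start: S' -> .S
For each item with dot before a nonterminal B, add B -> .γ for every B-production
Closure: [S' -> .S, S -> .aA, S -> .a]


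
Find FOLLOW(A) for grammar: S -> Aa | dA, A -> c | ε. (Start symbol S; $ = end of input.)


$ ∈ FOLLOW(S). For each A -> αBβ: add FIRST(β)\{ε} to FOLLOW(B); if β nullable, add FOLLOW(A).
FOLLOW(A) = {$, a}


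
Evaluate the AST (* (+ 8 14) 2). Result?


Evaluate inner: (+ 8 14) = 22
Evaluate root: (* 22 2) = 44
Result: 44


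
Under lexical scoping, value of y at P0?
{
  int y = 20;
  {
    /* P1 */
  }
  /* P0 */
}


y declared in the same block as P0
y = 20


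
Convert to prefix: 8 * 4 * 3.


left-to-right (same/higher precedence on left): tree is (* (* 8 4) 3)
Prefix: * * 8 4 3


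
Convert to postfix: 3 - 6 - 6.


Left to right (same or higher precedence on left)
Postfix: 3 6 - 6 -


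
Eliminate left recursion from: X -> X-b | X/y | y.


Left-recursive alternatives: X-b, X/y; non-recursive: y
Introduce X': X -> yX', X' -> -bX' | /yX' | ε


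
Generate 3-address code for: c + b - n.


Break into single-operator statements:
t1 = c + b
t2 = t1 - n


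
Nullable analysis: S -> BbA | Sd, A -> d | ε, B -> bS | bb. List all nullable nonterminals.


A nonterminal is nullable iff some alternative derives ε (directly, or every symbol in it is nullable)
Nullable: {A}


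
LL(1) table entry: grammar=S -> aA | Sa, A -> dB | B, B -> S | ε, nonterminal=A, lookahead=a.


For [A, a]: 'a' ∈ FIRST(B)
Entry: A -> B


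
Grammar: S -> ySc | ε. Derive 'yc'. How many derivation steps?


Derivation: S => ySc => yc
Steps: 2


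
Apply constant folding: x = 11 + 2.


11 + 2 = 13 at compile time
Optimized: x = 13


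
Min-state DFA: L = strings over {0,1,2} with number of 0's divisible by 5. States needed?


Track (count of 0) mod 5: states 0..4, accept at 0
Minimal DFA: 5 states


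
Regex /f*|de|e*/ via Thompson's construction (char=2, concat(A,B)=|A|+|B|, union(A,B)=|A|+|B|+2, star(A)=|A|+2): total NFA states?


Syntax tree has 4 char leaf(s), 2 union(s), 2 star(s)
chars contribute 4×2 = 8; each union adds +2; each star adds +2
Total: 8 + 4 + 4 = 16 states


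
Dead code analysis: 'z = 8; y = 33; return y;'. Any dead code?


z is assigned but never read
Dead: 'z = 8'


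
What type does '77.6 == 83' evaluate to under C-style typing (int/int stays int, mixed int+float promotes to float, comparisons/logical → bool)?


Operand types: float == int
Rule: comparison yields bool
Result type: bool


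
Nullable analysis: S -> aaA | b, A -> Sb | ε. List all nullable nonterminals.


A nonterminal is nullable iff some alternative derives ε (directly, or every symbol in it is nullable)
Nullable: {A}


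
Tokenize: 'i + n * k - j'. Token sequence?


Scan left to right, longest-match per lexeme
Tokens: ID(i), OP(+), ID(n), OP(*), ID(k), OP(-), ID(j)


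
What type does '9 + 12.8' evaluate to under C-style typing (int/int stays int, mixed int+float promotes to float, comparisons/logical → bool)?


Operand types: int + float
Rule: mixed int/float promotes to float; int/int stays int
Result type: float


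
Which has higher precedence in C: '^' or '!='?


'!=' is equality (level 6); '^' is bitwise XOR (level 4)
Higher level binds tighter
'!=' has higher precedence than '^'


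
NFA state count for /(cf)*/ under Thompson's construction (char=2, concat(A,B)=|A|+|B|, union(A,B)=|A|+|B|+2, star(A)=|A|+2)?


Syntax tree has 2 char leaf(s), 0 union(s), 1 star(s)
chars contribute 2×2 = 4; each union adds +2; each star adds +2
Total: 4 + 0 + 2 = 6 states


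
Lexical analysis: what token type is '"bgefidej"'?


Pattern: double-quoted sequence
Type: STRING_LITERAL


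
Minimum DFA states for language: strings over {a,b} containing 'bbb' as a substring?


KMP-style automaton: 3 progress states + 1 absorbing accept = 4
Minimal DFA: 4 states


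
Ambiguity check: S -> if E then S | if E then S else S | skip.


dangling else: 'if E then if E then skip else skip' parses two ways
Ambiguous


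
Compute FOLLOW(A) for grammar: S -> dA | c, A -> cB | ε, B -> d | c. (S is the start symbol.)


$ ∈ FOLLOW(S). For each A -> αBβ: add FIRST(β)\{ε} to FOLLOW(B); if β nullable, add FOLLOW(A).
FOLLOW(A) = {$}


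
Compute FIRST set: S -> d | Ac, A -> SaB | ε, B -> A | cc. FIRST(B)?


Per alternative of B: FIRST(A) = {c, d, ε}; FIRST(cc) = {c}
FIRST(B) = {c, d, ε}


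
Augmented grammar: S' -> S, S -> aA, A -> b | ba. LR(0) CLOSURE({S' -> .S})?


Start: S' -> .S
For each item with dot before a nonterminal B, add B -> .γ for every B-production
Closure: [S' -> .S, S -> .aA]


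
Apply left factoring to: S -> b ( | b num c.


Common prefix: 'b'
Factored: S -> b S', S' -> ( | num c


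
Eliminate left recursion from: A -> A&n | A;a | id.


Left-recursive alternatives: A&n, A;a; non-recursive: id
Introduce A': A -> idA', A' -> &nA' | ;aA' | ε


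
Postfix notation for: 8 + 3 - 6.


Left to right (same or higher precedence on left)
Postfix: 8 3 + 6 -


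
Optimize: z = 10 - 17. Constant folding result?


10 - 17 = -7 at compile time
Optimized: z = -7


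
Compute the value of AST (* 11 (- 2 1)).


Evaluate inner: (- 2 1) = 1
Evaluate root: (* 11 1) = 11
Result: 11


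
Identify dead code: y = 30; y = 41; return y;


first assignment to y is overwritten before any read
Dead: 'y = 30'


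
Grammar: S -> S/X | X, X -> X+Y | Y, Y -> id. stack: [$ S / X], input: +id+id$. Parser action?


'+' can extend X; shift to build X -> X+Y
Action: shift


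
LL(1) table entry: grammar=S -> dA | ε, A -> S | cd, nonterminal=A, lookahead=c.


For [A, c]: 'c' ∈ FIRST(cd)
Entry: A -> cd


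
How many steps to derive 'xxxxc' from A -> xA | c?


Derivation: A => xA => xxA => xxxA => xxxxA => xxxxc
Steps: 5


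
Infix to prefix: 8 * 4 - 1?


left-to-right (same/higher precedence on left): tree is (- (* 8 4) 1)
Prefix: - * 8 4 1


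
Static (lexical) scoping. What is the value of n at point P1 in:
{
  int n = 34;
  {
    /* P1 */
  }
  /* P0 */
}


P1's block does not declare n; resolves to the enclosing declaration at depth 0
n = 34


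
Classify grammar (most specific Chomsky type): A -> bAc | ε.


Single nonterminal LHS, but b^n c^n is not regular
Classification: Type 2 (Context-Free)


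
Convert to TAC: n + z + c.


Break into single-operator statements:
t1 = n + z
t2 = t1 + c


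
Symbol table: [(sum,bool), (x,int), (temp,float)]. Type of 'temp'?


Lookup 'temp' → type float


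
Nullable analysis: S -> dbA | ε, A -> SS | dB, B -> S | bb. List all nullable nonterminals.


A nonterminal is nullable iff some alternative derives ε (directly, or every symbol in it is nullable)
Nullable: {A, B, S}


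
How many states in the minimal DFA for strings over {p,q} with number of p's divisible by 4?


Track (count of p) mod 4: states 0..3, accept at 0
Minimal DFA: 4 states


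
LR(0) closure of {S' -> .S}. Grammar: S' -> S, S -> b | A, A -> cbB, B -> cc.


Start: S' -> .S
For each item with dot before a nonterminal B, add B -> .γ for every B-production
Closure: [S' -> .S, S -> .b, S -> .A, A -> .cbB]


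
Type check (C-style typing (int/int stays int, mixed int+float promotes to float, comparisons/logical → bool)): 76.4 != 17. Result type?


Operand types: float != int
Rule: comparison yields bool
Result type: bool


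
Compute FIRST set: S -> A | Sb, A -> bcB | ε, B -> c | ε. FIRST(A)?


Per alternative of A: FIRST(bcB) = {b}; FIRST(ε) = {ε}
FIRST(A) = {b, ε}


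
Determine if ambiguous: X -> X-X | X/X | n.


'n-n/n' has two parse trees (no precedence encoded between - and /)
Ambiguous


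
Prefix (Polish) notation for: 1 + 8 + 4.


left-to-right (same/higher precedence on left): tree is (+ (+ 1 8) 4)
Prefix: + + 1 8 4


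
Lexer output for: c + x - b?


Scan left to right, longest-match per lexeme
Tokens: ID(c), OP(+), ID(x), OP(-), ID(b)


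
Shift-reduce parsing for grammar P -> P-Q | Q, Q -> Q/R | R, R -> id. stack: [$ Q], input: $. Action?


lookahead ∉ {/} so Q won't extend; reduce P -> Q
Action: reduce (P -> Q)


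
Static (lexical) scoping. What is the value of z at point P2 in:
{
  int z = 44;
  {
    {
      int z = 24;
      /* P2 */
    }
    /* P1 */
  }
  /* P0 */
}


z declared in the same block as P2
z = 24


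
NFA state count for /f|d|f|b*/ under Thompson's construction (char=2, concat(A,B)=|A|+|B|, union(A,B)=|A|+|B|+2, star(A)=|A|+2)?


Syntax tree has 4 char leaf(s), 3 union(s), 1 star(s)
chars contribute 4×2 = 8; each union adds +2; each star adds +2
Total: 8 + 6 + 2 = 16 states


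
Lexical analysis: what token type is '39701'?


Pattern: digits only
Type: INTEGER_LITERAL


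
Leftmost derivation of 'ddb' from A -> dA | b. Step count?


Derivation: A => dA => ddA => ddb
Steps: 3


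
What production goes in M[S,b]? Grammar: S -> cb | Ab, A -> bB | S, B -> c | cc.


For [S, b]: 'b' ∈ FIRST(Ab)
Entry: S -> Ab


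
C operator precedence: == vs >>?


'>>' is shift (level 8); '==' is equality (level 6)
Higher level binds tighter
'>>' has higher precedence than '=='


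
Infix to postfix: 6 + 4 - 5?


Left to right (same or higher precedence on left)
Postfix: 6 4 + 5 -


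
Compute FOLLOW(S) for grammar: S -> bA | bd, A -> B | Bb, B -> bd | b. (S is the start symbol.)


$ ∈ FOLLOW(S). For each A -> αBβ: add FIRST(β)\{ε} to FOLLOW(B); if β nullable, add FOLLOW(A).
FOLLOW(S) = {$}


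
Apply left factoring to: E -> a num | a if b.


Common prefix: 'a'
Factored: E -> a E', E' -> num | if b


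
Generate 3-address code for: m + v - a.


Break into single-operator statements:
t1 = m + v
t2 = t1 - a


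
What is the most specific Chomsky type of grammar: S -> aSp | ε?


Single nonterminal LHS, but a^n p^n is not regular
Classification: Type 2 (Context-Free)


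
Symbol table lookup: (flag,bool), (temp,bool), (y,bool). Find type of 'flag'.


Lookup 'flag' → type bool


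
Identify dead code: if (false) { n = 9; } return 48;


condition is constant false, so the whole block is unreachable
Dead: 'if (false) { n = 9; }'


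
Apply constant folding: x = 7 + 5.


7 + 5 = 12 at compile time
Optimized: x = 12


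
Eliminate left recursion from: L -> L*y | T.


Left-recursive alternatives: L*y; non-recursive: T
Introduce L': L -> TL', L' -> *yL' | ε


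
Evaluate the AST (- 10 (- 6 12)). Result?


Evaluate inner: (- 6 12) = -6
Evaluate root: (- 10 -6) = 16
Result: 16


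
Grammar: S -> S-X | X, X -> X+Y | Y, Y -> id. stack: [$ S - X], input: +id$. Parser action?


'+' can extend X; shift to build X -> X+Y
Action: shift


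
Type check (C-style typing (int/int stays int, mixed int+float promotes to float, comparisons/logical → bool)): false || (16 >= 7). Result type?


Operand types: bool || bool
Rule: logical operators take bool operands and yield bool
Result type: bool


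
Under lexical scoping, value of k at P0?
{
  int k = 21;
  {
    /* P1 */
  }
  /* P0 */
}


k declared in the same block as P0
k = 21


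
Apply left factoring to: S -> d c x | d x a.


Common prefix: 'd'
Factored: S -> d S', S' -> c x | x a


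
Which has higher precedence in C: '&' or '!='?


'!=' is equality (level 6); '&' is bitwise AND (level 5)
Higher level binds tighter
'!=' has higher precedence than '&'


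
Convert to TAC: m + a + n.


Break into single-operator statements:
t1 = m + a
t2 = t1 + n


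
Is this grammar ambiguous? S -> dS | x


right-linear, alternatives start with distinct terminals 'd' vs 'x': unique leftmost derivation
Unambiguous


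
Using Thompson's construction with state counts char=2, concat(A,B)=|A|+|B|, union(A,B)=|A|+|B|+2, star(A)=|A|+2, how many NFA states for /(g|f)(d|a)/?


Syntax tree has 4 char leaf(s), 2 union(s), 0 star(s)
chars contribute 4×2 = 8; each union adds +2; each star adds +2
Total: 8 + 4 + 0 = 12 states


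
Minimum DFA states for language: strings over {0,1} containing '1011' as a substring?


KMP-style automaton: 4 progress states + 1 absorbing accept = 5
Minimal DFA: 5 states


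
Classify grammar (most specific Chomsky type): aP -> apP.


LHS has context (more than one symbol) and |LHS| ≤ |RHS|
Classification: Type 1 (Context-Sensitive)


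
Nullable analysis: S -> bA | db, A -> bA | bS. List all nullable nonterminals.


A nonterminal is nullable iff some alternative derives ε (directly, or every symbol in it is nullable)
Nullable: {}


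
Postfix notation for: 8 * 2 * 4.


Left to right (same or higher precedence on left)
Postfix: 8 2 * 4 *


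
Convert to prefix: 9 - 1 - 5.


left-to-right (same/higher precedence on left): tree is (- (- 9 1) 5)
Prefix: - - 9 1 5


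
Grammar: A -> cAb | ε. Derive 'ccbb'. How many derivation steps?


Derivation: A => cAb => ccAbb => ccbb
Steps: 3


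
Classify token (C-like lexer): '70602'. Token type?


Pattern: digits only
Type: INTEGER_LITERAL


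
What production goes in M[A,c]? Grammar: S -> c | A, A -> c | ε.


For [A, c]: 'c' ∈ FIRST(c)
Entry: A -> c


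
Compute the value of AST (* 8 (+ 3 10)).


Evaluate inner: (+ 3 10) = 13
Evaluate root: (* 8 13) = 104
Result: 104


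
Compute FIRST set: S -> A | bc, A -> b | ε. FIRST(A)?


Per alternative of A: FIRST(b) = {b}; FIRST(ε) = {ε}
FIRST(A) = {b, ε}


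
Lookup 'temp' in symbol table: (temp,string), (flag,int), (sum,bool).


Lookup 'temp' → type string


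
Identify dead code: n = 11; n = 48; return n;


first assignment to n is overwritten before any read
Dead: 'n = 11'


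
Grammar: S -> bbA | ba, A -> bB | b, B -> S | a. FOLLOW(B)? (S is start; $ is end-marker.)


$ ∈ FOLLOW(S). For each A -> αBβ: add FIRST(β)\{ε} to FOLLOW(B); if β nullable, add FOLLOW(A).
FOLLOW(B) = {$}


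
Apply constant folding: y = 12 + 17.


12 + 17 = 29 at compile time
Optimized: y = 29


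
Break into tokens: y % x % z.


Scan left to right, longest-match per lexeme
Tokens: ID(y), OP(%), ID(x), OP(%), ID(z)


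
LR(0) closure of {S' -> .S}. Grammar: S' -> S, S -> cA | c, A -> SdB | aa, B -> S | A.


Start: S' -> .S
For each item with dot before a nonterminal B, add B -> .γ for every B-production
Closure: [S' -> .S, S -> .cA, S -> .c]


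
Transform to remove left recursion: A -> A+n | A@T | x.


Left-recursive alternatives: A+n, A@T; non-recursive: x
Introduce A': A -> xA', A' -> +nA' | @TA' | ε


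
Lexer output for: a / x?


Scan left to right, longest-match per lexeme
Tokens: ID(a), OP(/), ID(x)


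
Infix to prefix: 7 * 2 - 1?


left-to-right (same/higher precedence on left): tree is (- (* 7 2) 1)
Prefix: - * 7 2 1


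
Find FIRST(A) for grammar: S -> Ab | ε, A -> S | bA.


Per alternative of A: FIRST(S) = {b, ε}; FIRST(bA) = {b}
FIRST(A) = {b, ε}


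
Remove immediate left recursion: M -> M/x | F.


Left-recursive alternatives: M/x; non-recursive: F
Introduce M': M -> FM', M' -> /xM' | ε


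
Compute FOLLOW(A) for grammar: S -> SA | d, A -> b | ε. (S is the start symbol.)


$ ∈ FOLLOW(S). For each A -> αBβ: add FIRST(β)\{ε} to FOLLOW(B); if β nullable, add FOLLOW(A).
FOLLOW(A) = {$, b}


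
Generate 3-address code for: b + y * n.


Break into single-operator statements:
t1 = y * n
t2 = b + t1


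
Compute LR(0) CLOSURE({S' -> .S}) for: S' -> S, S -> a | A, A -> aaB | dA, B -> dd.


Start: S' -> .S
For each item with dot before a nonterminal B, add B -> .γ for every B-production
Closure: [S' -> .S, S -> .a, S -> .A, A -> .aaB, A -> .dA]
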